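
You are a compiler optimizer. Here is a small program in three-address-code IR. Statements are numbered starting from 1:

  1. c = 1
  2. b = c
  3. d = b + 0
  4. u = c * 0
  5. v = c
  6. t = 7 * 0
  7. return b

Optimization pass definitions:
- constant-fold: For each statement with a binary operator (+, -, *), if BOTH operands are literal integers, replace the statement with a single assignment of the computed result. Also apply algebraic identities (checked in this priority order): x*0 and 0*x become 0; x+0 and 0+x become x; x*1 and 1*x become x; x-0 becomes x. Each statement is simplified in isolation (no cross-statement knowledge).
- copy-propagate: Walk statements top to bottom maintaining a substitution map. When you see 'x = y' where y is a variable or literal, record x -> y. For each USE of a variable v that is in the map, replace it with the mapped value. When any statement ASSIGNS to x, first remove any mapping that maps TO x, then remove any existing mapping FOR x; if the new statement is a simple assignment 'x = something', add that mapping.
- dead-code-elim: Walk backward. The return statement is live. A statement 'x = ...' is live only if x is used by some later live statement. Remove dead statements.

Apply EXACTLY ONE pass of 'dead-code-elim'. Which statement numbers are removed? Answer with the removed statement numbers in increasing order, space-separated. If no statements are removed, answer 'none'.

Answer: 3 4 5 6

Derivation:
Backward liveness scan:
Stmt 1 'c = 1': KEEP (c is live); live-in = []
Stmt 2 'b = c': KEEP (b is live); live-in = ['c']
Stmt 3 'd = b + 0': DEAD (d not in live set ['b'])
Stmt 4 'u = c * 0': DEAD (u not in live set ['b'])
Stmt 5 'v = c': DEAD (v not in live set ['b'])
Stmt 6 't = 7 * 0': DEAD (t not in live set ['b'])
Stmt 7 'return b': KEEP (return); live-in = ['b']
Removed statement numbers: [3, 4, 5, 6]
Surviving IR:
  c = 1
  b = c
  return b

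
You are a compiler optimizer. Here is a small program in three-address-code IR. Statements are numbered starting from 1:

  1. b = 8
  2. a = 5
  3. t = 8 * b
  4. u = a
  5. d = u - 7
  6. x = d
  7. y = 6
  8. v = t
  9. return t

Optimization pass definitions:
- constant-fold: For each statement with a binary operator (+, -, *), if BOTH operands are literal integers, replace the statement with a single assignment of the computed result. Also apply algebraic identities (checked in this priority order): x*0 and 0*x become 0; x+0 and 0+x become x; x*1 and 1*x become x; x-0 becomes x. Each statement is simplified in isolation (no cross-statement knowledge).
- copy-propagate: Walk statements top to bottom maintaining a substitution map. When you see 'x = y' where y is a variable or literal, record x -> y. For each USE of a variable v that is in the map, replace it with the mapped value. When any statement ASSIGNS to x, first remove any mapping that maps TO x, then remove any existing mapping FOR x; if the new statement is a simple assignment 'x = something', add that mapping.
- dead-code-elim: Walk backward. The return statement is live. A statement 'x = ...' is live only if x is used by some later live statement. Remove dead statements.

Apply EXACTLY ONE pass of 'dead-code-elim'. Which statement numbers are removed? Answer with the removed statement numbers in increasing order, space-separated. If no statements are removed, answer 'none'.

Answer: 2 4 5 6 7 8

Derivation:
Backward liveness scan:
Stmt 1 'b = 8': KEEP (b is live); live-in = []
Stmt 2 'a = 5': DEAD (a not in live set ['b'])
Stmt 3 't = 8 * b': KEEP (t is live); live-in = ['b']
Stmt 4 'u = a': DEAD (u not in live set ['t'])
Stmt 5 'd = u - 7': DEAD (d not in live set ['t'])
Stmt 6 'x = d': DEAD (x not in live set ['t'])
Stmt 7 'y = 6': DEAD (y not in live set ['t'])
Stmt 8 'v = t': DEAD (v not in live set ['t'])
Stmt 9 'return t': KEEP (return); live-in = ['t']
Removed statement numbers: [2, 4, 5, 6, 7, 8]
Surviving IR:
  b = 8
  t = 8 * b
  return t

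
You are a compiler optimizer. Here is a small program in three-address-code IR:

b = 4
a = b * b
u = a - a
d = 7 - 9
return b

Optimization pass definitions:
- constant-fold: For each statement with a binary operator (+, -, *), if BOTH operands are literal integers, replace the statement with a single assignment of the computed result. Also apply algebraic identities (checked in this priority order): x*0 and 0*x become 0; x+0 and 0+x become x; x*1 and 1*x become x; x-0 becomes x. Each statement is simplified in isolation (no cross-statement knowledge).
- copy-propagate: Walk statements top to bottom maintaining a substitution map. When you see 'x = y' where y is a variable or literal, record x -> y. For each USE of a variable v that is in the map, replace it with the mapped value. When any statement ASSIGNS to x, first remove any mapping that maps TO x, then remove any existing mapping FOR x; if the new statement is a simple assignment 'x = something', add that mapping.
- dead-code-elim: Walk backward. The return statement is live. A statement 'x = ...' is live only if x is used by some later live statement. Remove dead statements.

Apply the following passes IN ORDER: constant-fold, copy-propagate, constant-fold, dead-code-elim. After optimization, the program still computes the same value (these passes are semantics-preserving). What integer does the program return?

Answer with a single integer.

Initial IR:
  b = 4
  a = b * b
  u = a - a
  d = 7 - 9
  return b
After constant-fold (5 stmts):
  b = 4
  a = b * b
  u = a - a
  d = -2
  return b
After copy-propagate (5 stmts):
  b = 4
  a = 4 * 4
  u = a - a
  d = -2
  return 4
After constant-fold (5 stmts):
  b = 4
  a = 16
  u = a - a
  d = -2
  return 4
After dead-code-elim (1 stmts):
  return 4
Evaluate:
  b = 4  =>  b = 4
  a = b * b  =>  a = 16
  u = a - a  =>  u = 0
  d = 7 - 9  =>  d = -2
  return b = 4

Answer: 4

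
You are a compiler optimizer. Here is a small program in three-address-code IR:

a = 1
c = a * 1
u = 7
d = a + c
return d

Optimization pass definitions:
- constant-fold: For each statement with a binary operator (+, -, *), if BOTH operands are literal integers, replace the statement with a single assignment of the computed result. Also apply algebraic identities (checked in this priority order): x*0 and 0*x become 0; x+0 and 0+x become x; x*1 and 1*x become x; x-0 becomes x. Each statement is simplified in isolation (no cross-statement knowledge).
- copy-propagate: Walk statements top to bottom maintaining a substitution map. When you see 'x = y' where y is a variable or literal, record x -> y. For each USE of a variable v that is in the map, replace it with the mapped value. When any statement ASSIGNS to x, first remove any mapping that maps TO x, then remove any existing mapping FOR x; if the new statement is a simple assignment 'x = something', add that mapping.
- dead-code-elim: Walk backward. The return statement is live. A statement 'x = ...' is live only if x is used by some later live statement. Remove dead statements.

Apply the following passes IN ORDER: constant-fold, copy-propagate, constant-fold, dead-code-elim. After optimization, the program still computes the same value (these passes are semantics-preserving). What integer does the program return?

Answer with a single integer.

Initial IR:
  a = 1
  c = a * 1
  u = 7
  d = a + c
  return d
After constant-fold (5 stmts):
  a = 1
  c = a
  u = 7
  d = a + c
  return d
After copy-propagate (5 stmts):
  a = 1
  c = 1
  u = 7
  d = 1 + 1
  return d
After constant-fold (5 stmts):
  a = 1
  c = 1
  u = 7
  d = 2
  return d
After dead-code-elim (2 stmts):
  d = 2
  return d
Evaluate:
  a = 1  =>  a = 1
  c = a * 1  =>  c = 1
  u = 7  =>  u = 7
  d = a + c  =>  d = 2
  return d = 2

Answer: 2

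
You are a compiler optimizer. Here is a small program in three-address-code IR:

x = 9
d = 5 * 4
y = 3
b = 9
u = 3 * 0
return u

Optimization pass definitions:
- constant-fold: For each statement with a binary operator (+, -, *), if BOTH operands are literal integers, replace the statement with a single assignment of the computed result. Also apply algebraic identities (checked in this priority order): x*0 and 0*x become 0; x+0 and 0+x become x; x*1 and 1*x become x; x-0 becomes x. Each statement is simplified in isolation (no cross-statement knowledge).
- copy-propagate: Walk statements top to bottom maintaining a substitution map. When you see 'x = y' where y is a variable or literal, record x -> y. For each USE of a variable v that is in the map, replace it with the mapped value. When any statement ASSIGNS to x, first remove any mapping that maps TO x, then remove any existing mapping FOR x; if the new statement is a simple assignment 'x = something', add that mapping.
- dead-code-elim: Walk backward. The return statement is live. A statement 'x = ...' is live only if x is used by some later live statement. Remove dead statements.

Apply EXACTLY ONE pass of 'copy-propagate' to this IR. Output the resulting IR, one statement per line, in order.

Answer: x = 9
d = 5 * 4
y = 3
b = 9
u = 3 * 0
return u

Derivation:
Applying copy-propagate statement-by-statement:
  [1] x = 9  (unchanged)
  [2] d = 5 * 4  (unchanged)
  [3] y = 3  (unchanged)
  [4] b = 9  (unchanged)
  [5] u = 3 * 0  (unchanged)
  [6] return u  (unchanged)
Result (6 stmts):
  x = 9
  d = 5 * 4
  y = 3
  b = 9
  u = 3 * 0
  return u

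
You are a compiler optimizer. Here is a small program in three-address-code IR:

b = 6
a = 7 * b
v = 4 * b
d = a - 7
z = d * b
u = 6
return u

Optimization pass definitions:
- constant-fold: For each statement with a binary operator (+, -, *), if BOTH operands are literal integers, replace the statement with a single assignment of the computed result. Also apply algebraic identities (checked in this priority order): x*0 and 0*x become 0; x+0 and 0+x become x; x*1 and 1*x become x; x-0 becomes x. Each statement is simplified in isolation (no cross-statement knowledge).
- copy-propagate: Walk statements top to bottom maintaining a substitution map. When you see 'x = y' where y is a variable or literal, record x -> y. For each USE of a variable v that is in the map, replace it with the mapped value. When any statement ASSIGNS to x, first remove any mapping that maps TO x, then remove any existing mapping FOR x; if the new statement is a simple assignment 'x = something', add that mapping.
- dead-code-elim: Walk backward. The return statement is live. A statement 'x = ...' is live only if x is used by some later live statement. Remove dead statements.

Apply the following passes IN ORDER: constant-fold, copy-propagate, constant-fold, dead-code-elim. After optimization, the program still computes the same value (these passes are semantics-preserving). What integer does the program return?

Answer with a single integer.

Answer: 6

Derivation:
Initial IR:
  b = 6
  a = 7 * b
  v = 4 * b
  d = a - 7
  z = d * b
  u = 6
  return u
After constant-fold (7 stmts):
  b = 6
  a = 7 * b
  v = 4 * b
  d = a - 7
  z = d * b
  u = 6
  return u
After copy-propagate (7 stmts):
  b = 6
  a = 7 * 6
  v = 4 * 6
  d = a - 7
  z = d * 6
  u = 6
  return 6
After constant-fold (7 stmts):
  b = 6
  a = 42
  v = 24
  d = a - 7
  z = d * 6
  u = 6
  return 6
After dead-code-elim (1 stmts):
  return 6
Evaluate:
  b = 6  =>  b = 6
  a = 7 * b  =>  a = 42
  v = 4 * b  =>  v = 24
  d = a - 7  =>  d = 35
  z = d * b  =>  z = 210
  u = 6  =>  u = 6
  return u = 6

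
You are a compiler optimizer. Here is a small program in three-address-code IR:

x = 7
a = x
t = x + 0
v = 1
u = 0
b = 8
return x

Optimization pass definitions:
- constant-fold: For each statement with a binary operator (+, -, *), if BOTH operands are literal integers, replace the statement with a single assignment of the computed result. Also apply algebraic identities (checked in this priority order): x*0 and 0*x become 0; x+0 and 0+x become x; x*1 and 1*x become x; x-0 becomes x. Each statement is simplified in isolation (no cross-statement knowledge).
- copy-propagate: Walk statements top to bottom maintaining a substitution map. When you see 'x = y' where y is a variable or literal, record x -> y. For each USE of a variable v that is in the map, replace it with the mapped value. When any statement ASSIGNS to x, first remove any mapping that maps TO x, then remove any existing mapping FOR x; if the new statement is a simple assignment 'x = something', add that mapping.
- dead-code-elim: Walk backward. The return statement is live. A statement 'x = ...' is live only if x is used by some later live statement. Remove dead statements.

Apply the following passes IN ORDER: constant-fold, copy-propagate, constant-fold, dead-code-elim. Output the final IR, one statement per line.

Initial IR:
  x = 7
  a = x
  t = x + 0
  v = 1
  u = 0
  b = 8
  return x
After constant-fold (7 stmts):
  x = 7
  a = x
  t = x
  v = 1
  u = 0
  b = 8
  return x
After copy-propagate (7 stmts):
  x = 7
  a = 7
  t = 7
  v = 1
  u = 0
  b = 8
  return 7
After constant-fold (7 stmts):
  x = 7
  a = 7
  t = 7
  v = 1
  u = 0
  b = 8
  return 7
After dead-code-elim (1 stmts):
  return 7

Answer: return 7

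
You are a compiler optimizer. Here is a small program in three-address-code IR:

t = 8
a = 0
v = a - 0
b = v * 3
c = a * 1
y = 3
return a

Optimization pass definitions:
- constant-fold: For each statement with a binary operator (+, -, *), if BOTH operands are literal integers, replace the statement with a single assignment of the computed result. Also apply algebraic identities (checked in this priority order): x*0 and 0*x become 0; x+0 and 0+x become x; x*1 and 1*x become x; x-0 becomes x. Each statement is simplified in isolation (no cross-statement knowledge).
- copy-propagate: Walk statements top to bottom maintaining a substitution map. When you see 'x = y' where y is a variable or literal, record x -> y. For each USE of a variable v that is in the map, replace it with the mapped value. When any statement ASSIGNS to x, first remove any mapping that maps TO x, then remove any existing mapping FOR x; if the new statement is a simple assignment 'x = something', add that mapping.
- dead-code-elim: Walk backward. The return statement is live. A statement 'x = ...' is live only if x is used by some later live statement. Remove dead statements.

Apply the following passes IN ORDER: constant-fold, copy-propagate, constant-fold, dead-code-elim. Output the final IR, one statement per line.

Initial IR:
  t = 8
  a = 0
  v = a - 0
  b = v * 3
  c = a * 1
  y = 3
  return a
After constant-fold (7 stmts):
  t = 8
  a = 0
  v = a
  b = v * 3
  c = a
  y = 3
  return a
After copy-propagate (7 stmts):
  t = 8
  a = 0
  v = 0
  b = 0 * 3
  c = 0
  y = 3
  return 0
After constant-fold (7 stmts):
  t = 8
  a = 0
  v = 0
  b = 0
  c = 0
  y = 3
  return 0
After dead-code-elim (1 stmts):
  return 0

Answer: return 0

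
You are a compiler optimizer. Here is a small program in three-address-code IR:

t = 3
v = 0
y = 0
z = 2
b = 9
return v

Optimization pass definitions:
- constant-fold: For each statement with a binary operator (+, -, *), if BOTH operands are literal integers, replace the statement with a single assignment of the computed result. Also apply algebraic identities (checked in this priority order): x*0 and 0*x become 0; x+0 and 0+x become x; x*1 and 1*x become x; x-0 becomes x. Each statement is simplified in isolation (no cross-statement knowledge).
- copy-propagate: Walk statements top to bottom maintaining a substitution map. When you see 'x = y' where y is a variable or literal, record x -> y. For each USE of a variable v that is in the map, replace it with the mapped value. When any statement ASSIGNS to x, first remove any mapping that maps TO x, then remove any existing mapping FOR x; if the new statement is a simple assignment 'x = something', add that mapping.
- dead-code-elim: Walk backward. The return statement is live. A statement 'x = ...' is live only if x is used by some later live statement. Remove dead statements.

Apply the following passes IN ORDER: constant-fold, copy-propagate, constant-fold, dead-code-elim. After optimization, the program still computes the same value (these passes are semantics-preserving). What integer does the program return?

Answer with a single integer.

Answer: 0

Derivation:
Initial IR:
  t = 3
  v = 0
  y = 0
  z = 2
  b = 9
  return v
After constant-fold (6 stmts):
  t = 3
  v = 0
  y = 0
  z = 2
  b = 9
  return v
After copy-propagate (6 stmts):
  t = 3
  v = 0
  y = 0
  z = 2
  b = 9
  return 0
After constant-fold (6 stmts):
  t = 3
  v = 0
  y = 0
  z = 2
  b = 9
  return 0
After dead-code-elim (1 stmts):
  return 0
Evaluate:
  t = 3  =>  t = 3
  v = 0  =>  v = 0
  y = 0  =>  y = 0
  z = 2  =>  z = 2
  b = 9  =>  b = 9
  return v = 0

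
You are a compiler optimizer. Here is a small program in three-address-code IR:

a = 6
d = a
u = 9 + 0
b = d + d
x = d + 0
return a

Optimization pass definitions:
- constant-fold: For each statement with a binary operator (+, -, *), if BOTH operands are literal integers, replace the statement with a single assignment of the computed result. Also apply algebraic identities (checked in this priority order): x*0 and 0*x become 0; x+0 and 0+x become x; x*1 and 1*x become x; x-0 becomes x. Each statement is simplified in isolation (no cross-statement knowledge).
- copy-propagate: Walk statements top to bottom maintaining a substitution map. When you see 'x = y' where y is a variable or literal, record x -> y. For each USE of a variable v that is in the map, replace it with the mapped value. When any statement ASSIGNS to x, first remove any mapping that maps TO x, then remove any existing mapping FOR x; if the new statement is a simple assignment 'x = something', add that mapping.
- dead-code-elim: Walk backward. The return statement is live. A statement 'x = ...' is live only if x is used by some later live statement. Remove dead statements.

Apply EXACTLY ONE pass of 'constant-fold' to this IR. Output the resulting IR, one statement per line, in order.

Answer: a = 6
d = a
u = 9
b = d + d
x = d
return a

Derivation:
Applying constant-fold statement-by-statement:
  [1] a = 6  (unchanged)
  [2] d = a  (unchanged)
  [3] u = 9 + 0  -> u = 9
  [4] b = d + d  (unchanged)
  [5] x = d + 0  -> x = d
  [6] return a  (unchanged)
Result (6 stmts):
  a = 6
  d = a
  u = 9
  b = d + d
  x = d
  return a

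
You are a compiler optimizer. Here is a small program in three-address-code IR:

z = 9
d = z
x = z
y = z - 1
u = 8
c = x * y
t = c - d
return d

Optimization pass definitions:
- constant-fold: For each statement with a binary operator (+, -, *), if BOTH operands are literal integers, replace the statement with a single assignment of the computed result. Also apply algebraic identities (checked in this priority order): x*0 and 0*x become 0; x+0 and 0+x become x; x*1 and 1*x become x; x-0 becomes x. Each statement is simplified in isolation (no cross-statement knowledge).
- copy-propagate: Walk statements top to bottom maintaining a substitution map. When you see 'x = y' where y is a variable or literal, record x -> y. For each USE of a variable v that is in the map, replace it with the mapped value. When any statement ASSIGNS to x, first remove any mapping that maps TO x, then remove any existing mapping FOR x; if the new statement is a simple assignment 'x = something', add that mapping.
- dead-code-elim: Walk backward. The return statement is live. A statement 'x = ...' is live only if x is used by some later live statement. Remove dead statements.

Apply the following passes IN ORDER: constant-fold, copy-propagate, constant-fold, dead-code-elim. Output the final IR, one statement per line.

Initial IR:
  z = 9
  d = z
  x = z
  y = z - 1
  u = 8
  c = x * y
  t = c - d
  return d
After constant-fold (8 stmts):
  z = 9
  d = z
  x = z
  y = z - 1
  u = 8
  c = x * y
  t = c - d
  return d
After copy-propagate (8 stmts):
  z = 9
  d = 9
  x = 9
  y = 9 - 1
  u = 8
  c = 9 * y
  t = c - 9
  return 9
After constant-fold (8 stmts):
  z = 9
  d = 9
  x = 9
  y = 8
  u = 8
  c = 9 * y
  t = c - 9
  return 9
After dead-code-elim (1 stmts):
  return 9

Answer: return 9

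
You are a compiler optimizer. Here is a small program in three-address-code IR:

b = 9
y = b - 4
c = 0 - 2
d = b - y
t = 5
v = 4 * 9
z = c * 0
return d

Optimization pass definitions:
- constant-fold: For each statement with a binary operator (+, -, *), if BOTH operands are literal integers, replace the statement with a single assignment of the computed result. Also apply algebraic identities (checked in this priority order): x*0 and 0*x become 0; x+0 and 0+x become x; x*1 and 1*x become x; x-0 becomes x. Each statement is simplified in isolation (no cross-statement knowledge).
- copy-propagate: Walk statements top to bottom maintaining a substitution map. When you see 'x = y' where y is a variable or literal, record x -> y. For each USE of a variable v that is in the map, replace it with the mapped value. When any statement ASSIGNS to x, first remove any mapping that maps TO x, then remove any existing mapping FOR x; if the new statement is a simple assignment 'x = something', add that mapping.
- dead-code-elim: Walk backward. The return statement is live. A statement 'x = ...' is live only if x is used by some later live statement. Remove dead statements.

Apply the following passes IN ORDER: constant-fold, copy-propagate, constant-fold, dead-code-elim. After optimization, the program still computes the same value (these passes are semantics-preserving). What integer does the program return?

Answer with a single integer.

Answer: 4

Derivation:
Initial IR:
  b = 9
  y = b - 4
  c = 0 - 2
  d = b - y
  t = 5
  v = 4 * 9
  z = c * 0
  return d
After constant-fold (8 stmts):
  b = 9
  y = b - 4
  c = -2
  d = b - y
  t = 5
  v = 36
  z = 0
  return d
After copy-propagate (8 stmts):
  b = 9
  y = 9 - 4
  c = -2
  d = 9 - y
  t = 5
  v = 36
  z = 0
  return d
After constant-fold (8 stmts):
  b = 9
  y = 5
  c = -2
  d = 9 - y
  t = 5
  v = 36
  z = 0
  return d
After dead-code-elim (3 stmts):
  y = 5
  d = 9 - y
  return d
Evaluate:
  b = 9  =>  b = 9
  y = b - 4  =>  y = 5
  c = 0 - 2  =>  c = -2
  d = b - y  =>  d = 4
  t = 5  =>  t = 5
  v = 4 * 9  =>  v = 36
  z = c * 0  =>  z = 0
  return d = 4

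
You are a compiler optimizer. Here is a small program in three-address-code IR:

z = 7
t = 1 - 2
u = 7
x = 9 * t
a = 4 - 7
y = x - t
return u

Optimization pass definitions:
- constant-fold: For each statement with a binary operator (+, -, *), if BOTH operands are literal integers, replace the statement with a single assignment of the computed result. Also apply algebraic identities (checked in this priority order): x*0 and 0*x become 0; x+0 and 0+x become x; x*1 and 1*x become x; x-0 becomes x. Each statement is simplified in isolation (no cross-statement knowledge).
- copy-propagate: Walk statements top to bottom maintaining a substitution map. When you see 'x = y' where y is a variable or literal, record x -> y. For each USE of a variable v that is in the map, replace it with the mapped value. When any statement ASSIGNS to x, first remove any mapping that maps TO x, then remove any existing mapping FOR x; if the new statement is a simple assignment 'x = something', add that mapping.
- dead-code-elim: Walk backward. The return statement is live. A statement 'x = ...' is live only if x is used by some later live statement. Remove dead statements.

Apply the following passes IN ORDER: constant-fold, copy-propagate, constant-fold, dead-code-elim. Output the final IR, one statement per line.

Initial IR:
  z = 7
  t = 1 - 2
  u = 7
  x = 9 * t
  a = 4 - 7
  y = x - t
  return u
After constant-fold (7 stmts):
  z = 7
  t = -1
  u = 7
  x = 9 * t
  a = -3
  y = x - t
  return u
After copy-propagate (7 stmts):
  z = 7
  t = -1
  u = 7
  x = 9 * -1
  a = -3
  y = x - -1
  return 7
After constant-fold (7 stmts):
  z = 7
  t = -1
  u = 7
  x = -9
  a = -3
  y = x - -1
  return 7
After dead-code-elim (1 stmts):
  return 7

Answer: return 7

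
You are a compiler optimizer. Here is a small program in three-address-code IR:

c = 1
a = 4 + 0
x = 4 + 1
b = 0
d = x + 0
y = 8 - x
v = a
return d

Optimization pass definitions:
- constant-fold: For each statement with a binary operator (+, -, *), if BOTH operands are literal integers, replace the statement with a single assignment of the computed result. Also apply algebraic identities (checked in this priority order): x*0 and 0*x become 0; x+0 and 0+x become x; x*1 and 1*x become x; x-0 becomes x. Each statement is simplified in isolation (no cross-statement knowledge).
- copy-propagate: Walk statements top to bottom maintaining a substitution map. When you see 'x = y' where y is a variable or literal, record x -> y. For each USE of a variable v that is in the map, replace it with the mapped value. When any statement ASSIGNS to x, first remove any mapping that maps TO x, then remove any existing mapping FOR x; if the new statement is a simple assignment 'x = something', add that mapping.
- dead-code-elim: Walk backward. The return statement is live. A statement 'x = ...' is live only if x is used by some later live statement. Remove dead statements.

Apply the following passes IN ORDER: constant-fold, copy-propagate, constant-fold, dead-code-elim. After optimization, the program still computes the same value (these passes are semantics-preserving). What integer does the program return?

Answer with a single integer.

Initial IR:
  c = 1
  a = 4 + 0
  x = 4 + 1
  b = 0
  d = x + 0
  y = 8 - x
  v = a
  return d
After constant-fold (8 stmts):
  c = 1
  a = 4
  x = 5
  b = 0
  d = x
  y = 8 - x
  v = a
  return d
After copy-propagate (8 stmts):
  c = 1
  a = 4
  x = 5
  b = 0
  d = 5
  y = 8 - 5
  v = 4
  return 5
After constant-fold (8 stmts):
  c = 1
  a = 4
  x = 5
  b = 0
  d = 5
  y = 3
  v = 4
  return 5
After dead-code-elim (1 stmts):
  return 5
Evaluate:
  c = 1  =>  c = 1
  a = 4 + 0  =>  a = 4
  x = 4 + 1  =>  x = 5
  b = 0  =>  b = 0
  d = x + 0  =>  d = 5
  y = 8 - x  =>  y = 3
  v = a  =>  v = 4
  return d = 5

Answer: 5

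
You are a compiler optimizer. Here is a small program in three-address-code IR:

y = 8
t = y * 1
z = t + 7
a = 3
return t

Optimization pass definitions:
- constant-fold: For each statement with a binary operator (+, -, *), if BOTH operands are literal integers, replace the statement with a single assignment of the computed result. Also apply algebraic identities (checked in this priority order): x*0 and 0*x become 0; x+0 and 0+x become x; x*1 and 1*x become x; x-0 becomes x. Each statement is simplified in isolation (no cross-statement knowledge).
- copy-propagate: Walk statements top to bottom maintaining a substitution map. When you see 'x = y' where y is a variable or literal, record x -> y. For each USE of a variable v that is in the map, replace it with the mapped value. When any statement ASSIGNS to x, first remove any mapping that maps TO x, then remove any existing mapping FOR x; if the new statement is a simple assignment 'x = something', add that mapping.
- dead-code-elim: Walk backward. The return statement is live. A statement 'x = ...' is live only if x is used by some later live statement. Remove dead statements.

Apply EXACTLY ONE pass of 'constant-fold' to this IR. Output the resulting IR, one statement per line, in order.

Answer: y = 8
t = y
z = t + 7
a = 3
return t

Derivation:
Applying constant-fold statement-by-statement:
  [1] y = 8  (unchanged)
  [2] t = y * 1  -> t = y
  [3] z = t + 7  (unchanged)
  [4] a = 3  (unchanged)
  [5] return t  (unchanged)
Result (5 stmts):
  y = 8
  t = y
  z = t + 7
  a = 3
  return t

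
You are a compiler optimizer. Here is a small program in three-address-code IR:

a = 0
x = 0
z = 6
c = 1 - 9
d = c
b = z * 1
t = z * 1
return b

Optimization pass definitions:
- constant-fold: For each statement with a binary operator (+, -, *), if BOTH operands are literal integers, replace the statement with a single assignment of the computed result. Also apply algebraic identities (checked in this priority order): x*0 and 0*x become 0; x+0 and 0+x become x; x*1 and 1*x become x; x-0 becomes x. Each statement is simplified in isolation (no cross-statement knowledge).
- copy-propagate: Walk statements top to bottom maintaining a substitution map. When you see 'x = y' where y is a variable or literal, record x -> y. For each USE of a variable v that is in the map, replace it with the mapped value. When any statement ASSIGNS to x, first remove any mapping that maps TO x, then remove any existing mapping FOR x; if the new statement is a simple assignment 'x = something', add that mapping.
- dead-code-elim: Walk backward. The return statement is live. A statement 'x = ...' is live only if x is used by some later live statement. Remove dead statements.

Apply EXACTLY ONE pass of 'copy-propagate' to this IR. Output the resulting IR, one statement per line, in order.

Applying copy-propagate statement-by-statement:
  [1] a = 0  (unchanged)
  [2] x = 0  (unchanged)
  [3] z = 6  (unchanged)
  [4] c = 1 - 9  (unchanged)
  [5] d = c  (unchanged)
  [6] b = z * 1  -> b = 6 * 1
  [7] t = z * 1  -> t = 6 * 1
  [8] return b  (unchanged)
Result (8 stmts):
  a = 0
  x = 0
  z = 6
  c = 1 - 9
  d = c
  b = 6 * 1
  t = 6 * 1
  return b

Answer: a = 0
x = 0
z = 6
c = 1 - 9
d = c
b = 6 * 1
t = 6 * 1
return b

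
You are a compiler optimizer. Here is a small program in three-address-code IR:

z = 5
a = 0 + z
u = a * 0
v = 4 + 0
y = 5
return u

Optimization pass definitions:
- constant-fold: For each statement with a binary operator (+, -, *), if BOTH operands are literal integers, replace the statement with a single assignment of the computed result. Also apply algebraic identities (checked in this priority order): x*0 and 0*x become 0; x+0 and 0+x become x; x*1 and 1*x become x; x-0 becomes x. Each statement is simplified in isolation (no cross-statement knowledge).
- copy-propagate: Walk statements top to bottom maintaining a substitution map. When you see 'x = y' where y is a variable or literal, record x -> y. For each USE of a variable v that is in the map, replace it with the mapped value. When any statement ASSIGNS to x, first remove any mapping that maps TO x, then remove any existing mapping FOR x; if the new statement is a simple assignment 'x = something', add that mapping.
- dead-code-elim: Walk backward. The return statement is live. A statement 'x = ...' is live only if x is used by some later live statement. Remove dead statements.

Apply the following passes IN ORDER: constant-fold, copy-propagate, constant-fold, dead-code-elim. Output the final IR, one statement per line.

Answer: return 0

Derivation:
Initial IR:
  z = 5
  a = 0 + z
  u = a * 0
  v = 4 + 0
  y = 5
  return u
After constant-fold (6 stmts):
  z = 5
  a = z
  u = 0
  v = 4
  y = 5
  return u
After copy-propagate (6 stmts):
  z = 5
  a = 5
  u = 0
  v = 4
  y = 5
  return 0
After constant-fold (6 stmts):
  z = 5
  a = 5
  u = 0
  v = 4
  y = 5
  return 0
After dead-code-elim (1 stmts):
  return 0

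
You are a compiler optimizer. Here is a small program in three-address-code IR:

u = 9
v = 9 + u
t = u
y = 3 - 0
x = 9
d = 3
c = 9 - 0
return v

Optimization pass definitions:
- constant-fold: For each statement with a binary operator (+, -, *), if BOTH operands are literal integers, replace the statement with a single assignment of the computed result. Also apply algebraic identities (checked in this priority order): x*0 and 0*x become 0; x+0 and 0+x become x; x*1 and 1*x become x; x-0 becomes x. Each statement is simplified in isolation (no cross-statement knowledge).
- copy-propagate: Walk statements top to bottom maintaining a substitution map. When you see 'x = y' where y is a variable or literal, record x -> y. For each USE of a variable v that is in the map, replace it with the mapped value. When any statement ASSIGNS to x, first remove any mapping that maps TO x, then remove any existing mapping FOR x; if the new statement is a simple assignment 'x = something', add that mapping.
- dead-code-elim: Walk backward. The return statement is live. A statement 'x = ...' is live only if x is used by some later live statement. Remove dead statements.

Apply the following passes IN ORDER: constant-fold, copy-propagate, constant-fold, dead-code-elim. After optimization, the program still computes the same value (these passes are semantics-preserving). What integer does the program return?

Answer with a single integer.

Answer: 18

Derivation:
Initial IR:
  u = 9
  v = 9 + u
  t = u
  y = 3 - 0
  x = 9
  d = 3
  c = 9 - 0
  return v
After constant-fold (8 stmts):
  u = 9
  v = 9 + u
  t = u
  y = 3
  x = 9
  d = 3
  c = 9
  return v
After copy-propagate (8 stmts):
  u = 9
  v = 9 + 9
  t = 9
  y = 3
  x = 9
  d = 3
  c = 9
  return v
After constant-fold (8 stmts):
  u = 9
  v = 18
  t = 9
  y = 3
  x = 9
  d = 3
  c = 9
  return v
After dead-code-elim (2 stmts):
  v = 18
  return v
Evaluate:
  u = 9  =>  u = 9
  v = 9 + u  =>  v = 18
  t = u  =>  t = 9
  y = 3 - 0  =>  y = 3
  x = 9  =>  x = 9
  d = 3  =>  d = 3
  c = 9 - 0  =>  c = 9
  return v = 18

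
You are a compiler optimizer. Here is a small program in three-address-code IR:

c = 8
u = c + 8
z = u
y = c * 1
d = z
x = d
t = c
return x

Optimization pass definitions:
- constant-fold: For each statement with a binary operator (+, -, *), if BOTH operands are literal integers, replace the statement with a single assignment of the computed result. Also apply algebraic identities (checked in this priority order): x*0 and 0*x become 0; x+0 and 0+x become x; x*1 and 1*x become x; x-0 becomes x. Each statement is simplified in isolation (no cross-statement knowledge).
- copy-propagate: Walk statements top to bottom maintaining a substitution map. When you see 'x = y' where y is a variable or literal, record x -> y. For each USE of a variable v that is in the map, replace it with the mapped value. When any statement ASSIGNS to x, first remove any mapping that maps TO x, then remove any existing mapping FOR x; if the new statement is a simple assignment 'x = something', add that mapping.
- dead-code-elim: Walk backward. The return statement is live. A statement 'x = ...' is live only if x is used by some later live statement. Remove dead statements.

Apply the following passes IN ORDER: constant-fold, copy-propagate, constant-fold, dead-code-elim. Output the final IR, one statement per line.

Initial IR:
  c = 8
  u = c + 8
  z = u
  y = c * 1
  d = z
  x = d
  t = c
  return x
After constant-fold (8 stmts):
  c = 8
  u = c + 8
  z = u
  y = c
  d = z
  x = d
  t = c
  return x
After copy-propagate (8 stmts):
  c = 8
  u = 8 + 8
  z = u
  y = 8
  d = u
  x = u
  t = 8
  return u
After constant-fold (8 stmts):
  c = 8
  u = 16
  z = u
  y = 8
  d = u
  x = u
  t = 8
  return u
After dead-code-elim (2 stmts):
  u = 16
  return u

Answer: u = 16
return u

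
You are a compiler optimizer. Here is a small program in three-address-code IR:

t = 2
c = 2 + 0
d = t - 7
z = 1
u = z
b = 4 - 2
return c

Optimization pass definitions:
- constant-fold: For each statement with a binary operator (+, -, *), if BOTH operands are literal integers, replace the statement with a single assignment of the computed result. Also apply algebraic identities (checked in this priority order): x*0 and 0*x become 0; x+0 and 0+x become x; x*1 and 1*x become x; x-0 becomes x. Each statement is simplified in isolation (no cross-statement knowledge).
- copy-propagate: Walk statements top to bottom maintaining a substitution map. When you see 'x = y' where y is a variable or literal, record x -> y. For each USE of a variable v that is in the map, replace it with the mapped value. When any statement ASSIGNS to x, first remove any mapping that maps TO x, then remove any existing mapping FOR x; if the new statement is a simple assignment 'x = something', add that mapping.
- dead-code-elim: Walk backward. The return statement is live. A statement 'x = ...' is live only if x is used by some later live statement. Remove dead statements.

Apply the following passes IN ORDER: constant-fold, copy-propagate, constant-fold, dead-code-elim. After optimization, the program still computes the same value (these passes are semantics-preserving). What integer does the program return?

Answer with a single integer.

Answer: 2

Derivation:
Initial IR:
  t = 2
  c = 2 + 0
  d = t - 7
  z = 1
  u = z
  b = 4 - 2
  return c
After constant-fold (7 stmts):
  t = 2
  c = 2
  d = t - 7
  z = 1
  u = z
  b = 2
  return c
After copy-propagate (7 stmts):
  t = 2
  c = 2
  d = 2 - 7
  z = 1
  u = 1
  b = 2
  return 2
After constant-fold (7 stmts):
  t = 2
  c = 2
  d = -5
  z = 1
  u = 1
  b = 2
  return 2
After dead-code-elim (1 stmts):
  return 2
Evaluate:
  t = 2  =>  t = 2
  c = 2 + 0  =>  c = 2
  d = t - 7  =>  d = -5
  z = 1  =>  z = 1
  u = z  =>  u = 1
  b = 4 - 2  =>  b = 2
  return c = 2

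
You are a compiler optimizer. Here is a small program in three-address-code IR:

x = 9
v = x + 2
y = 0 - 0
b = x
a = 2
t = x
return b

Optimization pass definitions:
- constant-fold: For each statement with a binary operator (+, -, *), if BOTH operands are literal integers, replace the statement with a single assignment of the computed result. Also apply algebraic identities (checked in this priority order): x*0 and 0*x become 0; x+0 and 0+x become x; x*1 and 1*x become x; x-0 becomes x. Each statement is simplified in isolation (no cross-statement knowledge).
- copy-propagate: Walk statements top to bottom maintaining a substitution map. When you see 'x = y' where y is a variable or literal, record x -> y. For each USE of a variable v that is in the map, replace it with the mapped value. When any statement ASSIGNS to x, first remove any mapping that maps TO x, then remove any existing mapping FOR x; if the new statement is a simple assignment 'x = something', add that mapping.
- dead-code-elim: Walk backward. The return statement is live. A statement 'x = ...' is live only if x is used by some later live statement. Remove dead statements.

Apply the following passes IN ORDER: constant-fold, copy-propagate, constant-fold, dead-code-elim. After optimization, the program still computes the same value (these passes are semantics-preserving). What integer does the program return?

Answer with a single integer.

Initial IR:
  x = 9
  v = x + 2
  y = 0 - 0
  b = x
  a = 2
  t = x
  return b
After constant-fold (7 stmts):
  x = 9
  v = x + 2
  y = 0
  b = x
  a = 2
  t = x
  return b
After copy-propagate (7 stmts):
  x = 9
  v = 9 + 2
  y = 0
  b = 9
  a = 2
  t = 9
  return 9
After constant-fold (7 stmts):
  x = 9
  v = 11
  y = 0
  b = 9
  a = 2
  t = 9
  return 9
After dead-code-elim (1 stmts):
  return 9
Evaluate:
  x = 9  =>  x = 9
  v = x + 2  =>  v = 11
  y = 0 - 0  =>  y = 0
  b = x  =>  b = 9
  a = 2  =>  a = 2
  t = x  =>  t = 9
  return b = 9

Answer: 9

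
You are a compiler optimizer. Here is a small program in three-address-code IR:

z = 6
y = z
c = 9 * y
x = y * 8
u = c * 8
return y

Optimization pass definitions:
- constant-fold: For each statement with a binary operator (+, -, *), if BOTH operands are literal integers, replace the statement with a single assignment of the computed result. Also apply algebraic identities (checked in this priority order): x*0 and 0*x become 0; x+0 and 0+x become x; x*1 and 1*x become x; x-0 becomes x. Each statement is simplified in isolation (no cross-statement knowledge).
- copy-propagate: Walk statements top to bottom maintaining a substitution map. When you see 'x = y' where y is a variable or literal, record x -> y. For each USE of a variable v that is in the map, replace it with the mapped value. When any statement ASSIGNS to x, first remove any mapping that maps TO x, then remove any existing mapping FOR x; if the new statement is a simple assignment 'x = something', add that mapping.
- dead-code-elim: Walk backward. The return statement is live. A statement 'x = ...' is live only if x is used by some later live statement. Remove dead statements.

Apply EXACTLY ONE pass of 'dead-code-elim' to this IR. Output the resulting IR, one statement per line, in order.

Applying dead-code-elim statement-by-statement:
  [6] return y  -> KEEP (return); live=['y']
  [5] u = c * 8  -> DEAD (u not live)
  [4] x = y * 8  -> DEAD (x not live)
  [3] c = 9 * y  -> DEAD (c not live)
  [2] y = z  -> KEEP; live=['z']
  [1] z = 6  -> KEEP; live=[]
Result (3 stmts):
  z = 6
  y = z
  return y

Answer: z = 6
y = z
return y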